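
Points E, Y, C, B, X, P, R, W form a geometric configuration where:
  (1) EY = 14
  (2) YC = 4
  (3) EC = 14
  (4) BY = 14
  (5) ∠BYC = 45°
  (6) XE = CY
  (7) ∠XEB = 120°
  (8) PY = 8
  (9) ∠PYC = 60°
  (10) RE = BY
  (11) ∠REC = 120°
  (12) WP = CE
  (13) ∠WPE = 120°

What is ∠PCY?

Step 1: By the law of cosines on triangle CYP: CP² = 4² + 8² − 2·4·8·cos(60°) = 48, so CP = 4·√3.
Step 2: By the inverse law of cosines on triangle PCY: cos(∠PCY) = ((4·√3)² + 4² − 8²) / (2·4·√3·4) = 0/55.43 = 0, so ∠PCY = 90°.

Therefore, the measure of angle ∠PCY = 90°.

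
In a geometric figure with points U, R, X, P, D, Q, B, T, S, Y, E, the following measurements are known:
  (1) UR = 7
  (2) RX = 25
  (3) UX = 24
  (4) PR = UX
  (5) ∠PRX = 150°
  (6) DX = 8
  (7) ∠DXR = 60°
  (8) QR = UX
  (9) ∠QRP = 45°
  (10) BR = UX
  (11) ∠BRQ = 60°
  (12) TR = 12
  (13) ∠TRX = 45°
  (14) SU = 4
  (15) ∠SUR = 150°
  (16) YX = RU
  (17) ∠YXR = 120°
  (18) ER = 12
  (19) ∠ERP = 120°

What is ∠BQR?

From the given relations: QR = UX = 24; BR = UX = 24.
Step 1: By the law of cosines on triangle QRB: QB² = 24² + 24² − 2·24·24·cos(60°) = 576, so QB = 24.
Step 2: By the inverse law of cosines on triangle BQR: cos(∠BQR) = (24² + 24² − 24²) / (2·24·24) = 576/1152 = 0.5, so ∠BQR = 60°.

Therefore, the measure of angle ∠BQR = 60°.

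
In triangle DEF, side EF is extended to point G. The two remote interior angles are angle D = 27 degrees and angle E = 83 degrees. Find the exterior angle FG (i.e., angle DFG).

By the exterior angle theorem, an exterior angle of a triangle equals the sum of the two remote interior angles.
Exterior angle = angle D + angle E
Exterior angle = 27 + 83 = 110 degrees

110 degrees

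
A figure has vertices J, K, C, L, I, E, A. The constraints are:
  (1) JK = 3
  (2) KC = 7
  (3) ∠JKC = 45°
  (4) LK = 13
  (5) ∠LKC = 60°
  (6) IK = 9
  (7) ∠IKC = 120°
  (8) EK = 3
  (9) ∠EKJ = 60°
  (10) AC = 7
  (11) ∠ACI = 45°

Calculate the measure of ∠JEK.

Step 1: By the law of cosines on triangle EKJ: EJ² = 3² + 3² − 2·3·3·cos(60°) = 9, so EJ = 3.
Step 2: By the inverse law of cosines on triangle JEK: cos(∠JEK) = (3² + 3² − 3²) / (2·3·3) = 9/18 = 0.5, so ∠JEK = 60°.

Therefore, the measure of angle ∠JEK = 60°.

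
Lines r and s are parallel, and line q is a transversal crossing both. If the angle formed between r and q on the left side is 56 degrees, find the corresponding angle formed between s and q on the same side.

Corresponding angles formed by parallel lines and a transversal are equal.
The given angle is 56 degrees.
The corresponding angle = 56 degrees.

56 degrees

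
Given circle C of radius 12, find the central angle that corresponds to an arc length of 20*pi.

θ = 360 × 20*pi / (2π × 12) = 300° (rearranging arc length formula).

300°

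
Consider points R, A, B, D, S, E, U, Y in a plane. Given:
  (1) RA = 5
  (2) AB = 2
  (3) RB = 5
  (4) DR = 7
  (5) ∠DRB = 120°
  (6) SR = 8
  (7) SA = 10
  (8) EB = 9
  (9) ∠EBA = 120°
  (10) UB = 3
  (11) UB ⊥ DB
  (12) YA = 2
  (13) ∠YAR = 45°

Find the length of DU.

Step 1: By the law of cosines on triangle BRD: BD² = 5² + 7² − 2·5·7·cos(120°) = 109, so BD = √109.
Step 2: By the law of cosines on triangle DBU: DU² = √109² + 3² − 2·√109·3·cos(90°) = 118, so DU = √118.

Therefore, the length of DU = √118.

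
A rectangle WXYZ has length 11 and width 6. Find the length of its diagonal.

Using the Pythagorean theorem:
d² = 11² + 6² = 121 + 36 = 157
d = sqrt(157)

sqrt(157)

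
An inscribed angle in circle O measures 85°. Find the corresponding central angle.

The inscribed angle theorem states that a central angle is always twice any inscribed angle that subtends the same arc.
Since the inscribed angle is 85°, the central angle = 2 × 85° = 170°.

170°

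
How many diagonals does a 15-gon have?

Total line segments between 15 vertices = C(15,2) = 105.
Subtract the 15 sides: 105 - 15 = 90 diagonals.

90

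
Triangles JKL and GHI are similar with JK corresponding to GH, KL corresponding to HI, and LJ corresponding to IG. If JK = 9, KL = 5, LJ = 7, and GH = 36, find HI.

Similar triangles have proportional sides. Setting up the proportion:
GH / JK = HI / KL
36 / 9 = HI / 5
HI = 5 * 36 / 9 = 20.

20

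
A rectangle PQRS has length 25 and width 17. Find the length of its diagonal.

d = sqrt(25^2 + 17^2) = sqrt(914)

sqrt(914)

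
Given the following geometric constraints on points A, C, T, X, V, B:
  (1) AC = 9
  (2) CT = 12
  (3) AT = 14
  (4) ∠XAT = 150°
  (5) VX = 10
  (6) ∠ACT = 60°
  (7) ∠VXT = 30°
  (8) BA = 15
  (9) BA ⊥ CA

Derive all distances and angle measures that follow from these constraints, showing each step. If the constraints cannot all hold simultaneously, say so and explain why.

These constraints are not satisfiable: (1), (2) and (3) fix all three sides of triangle ACT, so by the law of cosines cos(∠ACT) = (9² + 12² − 14²) / (2·9·12) = 0.1343, i.e. ∠ACT ≈ 82.28°, which contradicts (6) ∠ACT = 60°. No planar figure meets all of them, so nothing further can be derived.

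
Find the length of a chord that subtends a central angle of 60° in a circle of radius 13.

Chord = 2(13) sin(30°) = 13

13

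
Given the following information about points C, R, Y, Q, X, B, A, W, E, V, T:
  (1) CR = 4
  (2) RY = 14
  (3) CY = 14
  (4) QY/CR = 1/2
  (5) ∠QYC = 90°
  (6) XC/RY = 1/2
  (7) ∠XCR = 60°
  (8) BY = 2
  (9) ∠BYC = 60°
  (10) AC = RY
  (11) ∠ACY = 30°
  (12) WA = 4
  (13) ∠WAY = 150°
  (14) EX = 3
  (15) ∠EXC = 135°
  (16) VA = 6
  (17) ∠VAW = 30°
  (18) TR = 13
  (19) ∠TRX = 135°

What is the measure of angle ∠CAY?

From the given relations: AC = RY = 14.
Step 1: By the law of cosines on triangle ACY: AY² = 14² + 14² − 2·14·14·cos(30°) = 52.52, so AY ≈ 7.25.
Step 2: By the inverse law of cosines on triangle CAY: cos(∠CAY) = (14² + 7.25² − 14²) / (2·14·7.25) = 52.52/202.91 = 0.2588, so ∠CAY = 75°.

Therefore, the measure of angle ∠CAY = 75°.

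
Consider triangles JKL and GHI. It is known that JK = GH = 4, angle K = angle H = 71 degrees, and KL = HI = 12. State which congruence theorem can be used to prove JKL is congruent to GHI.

The given information provides:
JK = GH = 4, angle K = angle H = 71 degrees, and KL = HI = 12
This matches the SAS congruence theorem.
Two pairs of corresponding sides and the included angle are equal (Side-Angle-Side).

SAS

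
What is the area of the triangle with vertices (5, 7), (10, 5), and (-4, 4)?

Using the Shoelace formula for a triangle:
Area = (1/2)|x0(y1 - y2) + x1(y2 - y0) + x2(y0 - y1)|
Area = (1/2)|5(5 - 4) + 10(4 - 7) + -4(7 - 5)|
Area = (1/2)|5 + -30 + -8|
Area = (1/2)|-33|
Area = (1/2)(33)
Area = 33/2

33/2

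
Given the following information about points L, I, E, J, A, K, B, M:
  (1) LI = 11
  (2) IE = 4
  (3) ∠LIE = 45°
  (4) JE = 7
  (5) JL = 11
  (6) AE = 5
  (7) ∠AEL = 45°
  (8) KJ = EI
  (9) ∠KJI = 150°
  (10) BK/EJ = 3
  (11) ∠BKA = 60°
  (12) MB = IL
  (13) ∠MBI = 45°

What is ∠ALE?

Step 1: By the law of cosines on triangle LIE: LE² = 11² + 4² − 2·11·4·cos(45°) = 74.77, so LE ≈ 8.65.
Step 2: By the law of cosines on triangle LEA: LA² = 8.65² + 5² − 2·8.65·5·cos(45°) = 38.63, so LA ≈ 6.22.
Step 3: By the inverse law of cosines on triangle ALE: cos(∠ALE) = (6.22² + 8.65² − 5²) / (2·6.22·8.65) = 88.4/107.49 = 0.8224, so ∠ALE = 34.67°.

Therefore, the measure of angle ∠ALE = 34.67°.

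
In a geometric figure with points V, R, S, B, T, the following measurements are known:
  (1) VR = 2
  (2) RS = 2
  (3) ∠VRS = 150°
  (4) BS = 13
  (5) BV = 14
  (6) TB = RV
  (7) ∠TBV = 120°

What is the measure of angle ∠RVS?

Step 1: By the law of cosines on triangle VRS: VS² = 2² + 2² − 2·2·2·cos(150°) = 14.93, so VS ≈ 3.86.
Step 2: By the inverse law of cosines on triangle RVS: cos(∠RVS) = (2² + 3.86² − 2²) / (2·2·3.86) = 14.93/15.45 = 0.9659, so ∠RVS = 15°.

Therefore, the measure of angle ∠RVS = 15°.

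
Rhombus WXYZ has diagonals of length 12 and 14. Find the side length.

In a rhombus, the diagonals bisect each other perpendicularly, creating four congruent right triangles.
Each triangle has legs 6 (half of 12) and 7 (half of 14).
The hypotenuse of each right triangle is a side of the rhombus:
side = sqrt(6^2 + 7^2) = sqrt(85)

sqrt(85)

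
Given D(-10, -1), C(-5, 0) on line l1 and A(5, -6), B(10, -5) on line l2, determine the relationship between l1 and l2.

Slope of line 1: m1 = (0 - -1)/(-5 - -10) = 1/5 = 1/5
Slope of line 2: m2 = (-5 - -6)/(10 - 5) = 1/5 = 1/5
Two lines are parallel if and only if they have equal slopes (or both are vertical).
Here m1 = m2 = 1/5, confirming the lines are parallel.

Parallel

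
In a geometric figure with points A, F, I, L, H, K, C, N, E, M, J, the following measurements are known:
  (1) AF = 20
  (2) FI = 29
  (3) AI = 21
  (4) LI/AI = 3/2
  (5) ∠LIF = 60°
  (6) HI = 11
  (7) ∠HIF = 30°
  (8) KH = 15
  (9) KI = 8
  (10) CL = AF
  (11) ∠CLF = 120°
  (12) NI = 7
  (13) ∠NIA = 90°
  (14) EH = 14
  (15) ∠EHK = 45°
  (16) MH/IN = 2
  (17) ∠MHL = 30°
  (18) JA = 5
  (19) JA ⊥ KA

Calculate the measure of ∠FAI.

Step 1: By the inverse law of cosines on triangle FAI: cos(∠FAI) = (20² + 21² − 29²) / (2·20·21) = 0/840 = 0, so ∠FAI = 90°.

Therefore, the measure of angle ∠FAI = 90°.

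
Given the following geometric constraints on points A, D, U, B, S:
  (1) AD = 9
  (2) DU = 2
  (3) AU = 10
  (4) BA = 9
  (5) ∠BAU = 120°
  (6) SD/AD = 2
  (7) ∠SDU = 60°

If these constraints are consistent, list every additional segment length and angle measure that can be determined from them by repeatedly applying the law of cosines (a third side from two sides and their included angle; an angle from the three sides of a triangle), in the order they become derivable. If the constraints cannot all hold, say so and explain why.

The constraints are consistent. Derivable facts, in order:
After 1 step:
- UB ≈ 16.46
- US = 2·√73
- ∠ADU = 114.62°
- ∠AUD = 54.9°
- ∠DAU = 10.48°
After 2 steps:
- ∠ABU = 31.74°
- ∠AUB = 28.26°
- ∠DSU = 5.82°
- ∠DUS = 114.18°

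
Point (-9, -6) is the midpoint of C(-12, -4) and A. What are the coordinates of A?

Using the midpoint formula: M = ((x1 + x2)/2, (y1 + y2)/2)
We know M = (-9, -6) and C = (-12, -4)
For x: -9 = (-12 + x2)/2, so x2 = 2*-9 - -12 = -6
For y: -6 = (-4 + y2)/2, so y2 = 2*-6 - -4 = -8
A = (-6, -8)

(-6, -8)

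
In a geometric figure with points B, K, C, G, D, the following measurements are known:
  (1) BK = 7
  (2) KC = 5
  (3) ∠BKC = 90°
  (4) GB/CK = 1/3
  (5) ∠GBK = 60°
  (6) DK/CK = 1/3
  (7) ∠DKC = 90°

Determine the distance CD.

From the given relations: DK = 1/3·CK = 1/3·5 ≈ 1.67.
Step 1: By the law of cosines on triangle CKD: CD² = 5² + 1.67² − 2·5·1.67·cos(90°) = 27.78, so CD = 5/3·√10.

Therefore, the length of CD = 5/3·√10.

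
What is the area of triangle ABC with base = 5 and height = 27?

Area = (1/2)(5)(27) = 135/2

135/2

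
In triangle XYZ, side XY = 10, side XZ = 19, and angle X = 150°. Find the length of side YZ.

Law of cosines: YZ^2 = 10^2 + 19^2 - 2(10)(19)cos(150°) = 190*sqrt(3) + 461, so YZ = sqrt(190*sqrt(3) + 461).

sqrt(190*sqrt(3) + 461)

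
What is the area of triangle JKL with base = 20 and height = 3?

Area = (1/2)(20)(3) = 30

30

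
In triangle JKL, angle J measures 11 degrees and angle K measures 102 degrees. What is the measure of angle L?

Let angle L = x. Then 11 + 102 + x = 180.
x = 180 - 113 = 67 degrees.

67 degrees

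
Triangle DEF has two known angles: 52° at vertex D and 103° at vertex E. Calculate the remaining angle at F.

The interior angles sum to 180°: angle F = 180 - 52 - 103 = 25°.
The triangle is obtuse (angles 52°, 103°, 25°).

25 degrees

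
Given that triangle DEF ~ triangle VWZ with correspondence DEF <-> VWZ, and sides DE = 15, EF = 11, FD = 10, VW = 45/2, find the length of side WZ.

Similar triangles have proportional sides. Setting up the proportion:
VW / DE = WZ / EF
45/2 / 15 = WZ / 11
WZ = 11 * 45/2 / 15 = 33/2.

33/2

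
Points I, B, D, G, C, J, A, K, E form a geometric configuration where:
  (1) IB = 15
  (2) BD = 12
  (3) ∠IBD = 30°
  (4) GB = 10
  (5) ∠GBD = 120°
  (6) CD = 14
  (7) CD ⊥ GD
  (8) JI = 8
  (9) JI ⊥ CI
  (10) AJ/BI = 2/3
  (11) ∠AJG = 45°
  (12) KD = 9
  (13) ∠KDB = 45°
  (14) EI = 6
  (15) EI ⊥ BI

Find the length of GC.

Step 1: By the law of cosines on triangle GBD: GD² = 10² + 12² − 2·10·12·cos(120°) = 364, so GD = 2·√91.
Step 2: By the law of cosines on triangle GDC: GC² = (2·√91)² + 14² − 2·2·√91·14·cos(90°) = 560, so GC = 4·√35.

Therefore, the length of GC = 4·√35.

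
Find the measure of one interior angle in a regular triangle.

Each interior angle of a regular n-gon is (n - 2) * 180 / n.
For n = 3: (3 - 2) * 180 / 3 = 180/3 = 60 degrees.

60 degrees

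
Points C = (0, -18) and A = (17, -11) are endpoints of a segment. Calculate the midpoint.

The midpoint is the average of the coordinates:
x: (0 + 17)/2 = 17/2
y: (-18 + -11)/2 = -29/2
Midpoint = (17/2, -29/2)

(17/2, -29/2)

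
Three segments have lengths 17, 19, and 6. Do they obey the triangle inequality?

Sort the sides: 6, 17, 19.
It suffices to check that the sum of the two smallest exceeds the largest:
6 + 17 = 23 > 19. ✓
Yes, a valid triangle can be formed.

Yes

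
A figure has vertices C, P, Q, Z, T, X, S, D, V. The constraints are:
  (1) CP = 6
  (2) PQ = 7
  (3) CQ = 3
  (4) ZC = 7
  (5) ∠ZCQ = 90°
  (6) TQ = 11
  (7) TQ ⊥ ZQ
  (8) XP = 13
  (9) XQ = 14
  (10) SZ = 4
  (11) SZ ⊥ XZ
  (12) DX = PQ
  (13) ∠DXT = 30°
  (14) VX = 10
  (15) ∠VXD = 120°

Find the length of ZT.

Step 1: By the law of cosines on triangle ZCQ: ZQ² = 7² + 3² − 2·7·3·cos(90°) = 58, so ZQ = √58.
Step 2: By the law of cosines on triangle ZQT: ZT² = √58² + 11² − 2·√58·11·cos(90°) = 179, so ZT = √179.

Therefore, the length of ZT = √179.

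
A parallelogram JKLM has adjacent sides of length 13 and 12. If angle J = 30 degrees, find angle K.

Opposite sides of a parallelogram are parallel, so consecutive angles form co-interior angles on a transversal.
Co-interior angles sum to 180°, giving angle K = 180 - 30 = 150 degrees.

150 degrees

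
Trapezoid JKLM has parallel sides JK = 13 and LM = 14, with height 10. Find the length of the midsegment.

midsegment = (13 + 14) / 2 = 27 / 2 = 27/2

27/2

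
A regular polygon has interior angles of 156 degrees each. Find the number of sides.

The exterior angle is the supplement of the interior angle: 180 - 156 = 24 degrees.
Since the exterior angles of any convex polygon sum to 360 degrees, the number of sides is 360 / 24 = 15.

15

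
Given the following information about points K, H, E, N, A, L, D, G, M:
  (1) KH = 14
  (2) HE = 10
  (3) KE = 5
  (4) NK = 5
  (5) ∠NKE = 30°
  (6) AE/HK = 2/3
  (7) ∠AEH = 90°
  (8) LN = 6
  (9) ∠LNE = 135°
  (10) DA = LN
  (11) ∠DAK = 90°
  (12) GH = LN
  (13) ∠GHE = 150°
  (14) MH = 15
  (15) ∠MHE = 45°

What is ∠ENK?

Step 1: By the law of cosines on triangle NKE: NE² = 5² + 5² − 2·5·5·cos(30°) = 6.7, so NE ≈ 2.59.
Step 2: By the inverse law of cosines on triangle ENK: cos(∠ENK) = (2.59² + 5² − 5²) / (2·2.59·5) = 6.7/25.88 = 0.2588, so ∠ENK = 75°.

Therefore, the measure of angle ∠ENK = 75°.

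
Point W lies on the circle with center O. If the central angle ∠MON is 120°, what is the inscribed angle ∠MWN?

By the inscribed angle theorem, the inscribed angle is half the central angle.
Inscribed angle = 120° / 2 = 60°

60°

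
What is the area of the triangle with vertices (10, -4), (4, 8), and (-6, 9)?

Shoelace: Area = (1/2)|10(8-9) + 4(9--4) + -6(-4-8)| = (1/2)(114) = 57

57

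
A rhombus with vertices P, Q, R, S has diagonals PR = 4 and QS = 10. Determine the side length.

In a rhombus, the diagonals bisect each other perpendicularly, creating four congruent right triangles.
Each triangle has legs 2 (half of 4) and 5 (half of 10).
The hypotenuse of each right triangle is a side of the rhombus:
side = sqrt(2^2 + 5^2) = sqrt(29)

sqrt(29)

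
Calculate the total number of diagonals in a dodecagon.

The number of diagonals in an n-gon is n(n - 3)/2.
For n = 12: 12(12 - 3)/2 = 12 × 9 / 2 = 54.

54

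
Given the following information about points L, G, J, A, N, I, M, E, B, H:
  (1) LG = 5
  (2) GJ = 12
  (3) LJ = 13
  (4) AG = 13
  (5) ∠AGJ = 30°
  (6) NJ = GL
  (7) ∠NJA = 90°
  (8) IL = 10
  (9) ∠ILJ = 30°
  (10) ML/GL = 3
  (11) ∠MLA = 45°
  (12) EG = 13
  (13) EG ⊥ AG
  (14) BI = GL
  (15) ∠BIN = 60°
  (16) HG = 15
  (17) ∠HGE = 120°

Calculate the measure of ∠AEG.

Step 1: By the law of cosines on triangle EGA: EA² = 13² + 13² − 2·13·13·cos(90°) = 338, so EA = 13·√2.
Step 2: By the inverse law of cosines on triangle AEG: cos(∠AEG) = ((13·√2)² + 13² − 13²) / (2·13·√2·13) = 338/478 = 0.7071, so ∠AEG = 45°.

Therefore, the measure of angle ∠AEG = 45°.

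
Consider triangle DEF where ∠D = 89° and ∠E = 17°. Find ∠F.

By the triangle angle sum property, the three interior angles of any triangle add up to 180°.
We know angle D = 89° and angle E = 17°, so their sum is 106°.
Therefore angle F = 180° - 106° = 74°.

74 degrees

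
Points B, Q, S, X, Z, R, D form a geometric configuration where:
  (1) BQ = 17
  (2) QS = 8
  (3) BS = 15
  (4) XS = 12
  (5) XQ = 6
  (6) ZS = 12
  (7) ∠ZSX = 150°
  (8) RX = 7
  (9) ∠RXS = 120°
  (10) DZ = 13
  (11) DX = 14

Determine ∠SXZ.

Step 1: By the law of cosines on triangle XSZ: XZ² = 12² + 12² − 2·12·12·cos(150°) = 537.42, so XZ ≈ 23.18.
Step 2: By the inverse law of cosines on triangle SXZ: cos(∠SXZ) = (12² + 23.18² − 12²) / (2·12·23.18) = 537.42/556.37 = 0.9659, so ∠SXZ = 15°.

Therefore, the measure of angle ∠SXZ = 15°.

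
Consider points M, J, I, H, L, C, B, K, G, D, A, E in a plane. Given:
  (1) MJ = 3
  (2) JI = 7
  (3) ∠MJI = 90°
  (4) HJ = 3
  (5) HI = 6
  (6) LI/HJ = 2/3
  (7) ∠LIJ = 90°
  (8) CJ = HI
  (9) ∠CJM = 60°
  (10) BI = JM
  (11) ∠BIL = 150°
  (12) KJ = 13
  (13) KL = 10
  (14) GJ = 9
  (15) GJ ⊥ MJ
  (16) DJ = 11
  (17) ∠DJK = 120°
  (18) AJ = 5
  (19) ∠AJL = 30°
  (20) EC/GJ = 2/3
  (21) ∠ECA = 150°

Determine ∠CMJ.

From the given relations: CJ = HI = 6.
Step 1: By the law of cosines on triangle MJC: MC² = 3² + 6² − 2·3·6·cos(60°) = 27, so MC = 3·√3.
Step 2: By the inverse law of cosines on triangle CMJ: cos(∠CMJ) = ((3·√3)² + 3² − 6²) / (2·3·√3·3) = 0/31.18 = 0, so ∠CMJ = 90°.

Therefore, the measure of angle ∠CMJ = 90°.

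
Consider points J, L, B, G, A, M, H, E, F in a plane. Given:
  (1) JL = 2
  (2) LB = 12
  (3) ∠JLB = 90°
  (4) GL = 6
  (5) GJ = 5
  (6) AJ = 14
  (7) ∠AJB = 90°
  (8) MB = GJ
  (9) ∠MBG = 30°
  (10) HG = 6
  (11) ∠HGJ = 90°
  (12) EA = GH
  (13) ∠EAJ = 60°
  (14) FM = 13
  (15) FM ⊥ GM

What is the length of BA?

Step 1: By the law of cosines on triangle BLJ: BJ² = 12² + 2² − 2·12·2·cos(90°) = 148, so BJ = 2·√37.
Step 2: By the law of cosines on triangle BJA: BA² = (2·√37)² + 14² − 2·2·√37·14·cos(90°) = 344, so BA = 2·√86.

Therefore, the length of BA = 2·√86.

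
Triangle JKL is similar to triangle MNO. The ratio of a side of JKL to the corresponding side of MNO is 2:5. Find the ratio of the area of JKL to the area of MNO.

The ratio of areas of similar triangles equals the square of the side ratio.
Side ratio = 2:5
Area ratio = (2/5)^2 = 4/25 = 4:25

4:25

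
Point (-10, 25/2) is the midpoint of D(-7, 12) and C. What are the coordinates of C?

Using the midpoint formula: M = ((x1 + x2)/2, (y1 + y2)/2)
We know M = (-10, 25/2) and D = (-7, 12)
For x: -10 = (-7 + x2)/2, so x2 = 2*-10 - -7 = -13
For y: 25/2 = (12 + y2)/2, so y2 = 2*25/2 - 12 = 13
C = (-13, 13)

(-13, 13)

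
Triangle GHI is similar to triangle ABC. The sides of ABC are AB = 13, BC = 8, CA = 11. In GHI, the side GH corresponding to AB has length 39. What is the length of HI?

k = 39/13 = 3. HI = 3 * 8 = 24.

24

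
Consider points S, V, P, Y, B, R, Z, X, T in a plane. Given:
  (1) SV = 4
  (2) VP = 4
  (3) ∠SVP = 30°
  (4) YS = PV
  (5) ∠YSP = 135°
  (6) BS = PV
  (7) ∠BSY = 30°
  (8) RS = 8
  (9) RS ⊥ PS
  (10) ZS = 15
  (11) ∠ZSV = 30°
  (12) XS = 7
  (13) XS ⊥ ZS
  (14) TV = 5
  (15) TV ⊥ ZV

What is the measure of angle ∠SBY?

From the given relations: BS = PV = 4; YS = PV = 4.
Step 1: By the law of cosines on triangle BSY: BY² = 4² + 4² − 2·4·4·cos(30°) = 4.29, so BY ≈ 2.07.
Step 2: By the inverse law of cosines on triangle SBY: cos(∠SBY) = (4² + 2.07² − 4²) / (2·4·2.07) = 4.29/16.56 = 0.2588, so ∠SBY = 75°.

Therefore, the measure of angle ∠SBY = 75°.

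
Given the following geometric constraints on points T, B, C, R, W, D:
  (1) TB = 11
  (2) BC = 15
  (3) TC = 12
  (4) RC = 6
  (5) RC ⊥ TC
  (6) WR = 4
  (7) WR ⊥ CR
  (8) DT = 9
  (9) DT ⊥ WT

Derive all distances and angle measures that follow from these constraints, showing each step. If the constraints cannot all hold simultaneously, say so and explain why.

The constraints are consistent.

Step 1: From TC = 12, CR = 6, and ∠TCR = 90°, by the law of cosines:
  TR² = TC² + CR² - 2·TC·CR·cos(90°) = 144 + 36 - 0 = 180
  TR = 6·√5

Step 2: From CR = 6, RW = 4, and ∠CRW = 90°, by the law of cosines:
  CW² = CR² + RW² - 2·CR·RW·cos(90°) = 36 + 16 - 0 = 52
  CW = 2·√13

Step 3: From TB = 11, TC = 12, BC = 15, by the inverse law of cosines:
  cos(∠BTC) = (TB² + TC² - BC²) / (2·TB·TC)
  ∠BTC = 81.29°

Step 4: From BC = 15, BT = 11, CT = 12, by the inverse law of cosines:
  cos(∠CBT) = (BC² + BT² - CT²) / (2·BC·BT)
  ∠CBT = 52.26°

Step 5: From CB = 15, CT = 12, BT = 11, by the inverse law of cosines:
  cos(∠BCT) = (CB² + CT² - BT²) / (2·CB·CT)
  ∠BCT = 46.46°

Step 6: From TC = 12, TR = 6·√5, CR = 6, by the inverse law of cosines:
  cos(∠CTR) = (TC² + TR² - CR²) / (2·TC·TR)
  ∠CTR = 26.57°

Step 7: From CR = 6, CW = 2·√13, RW = 4, by the inverse law of cosines:
  cos(∠RCW) = (CR² + CW² - RW²) / (2·CR·CW)
  ∠RCW = 33.69°

Step 8: From RC = 6, RT = 6·√5, CT = 12, by the inverse law of cosines:
  cos(∠CRT) = (RC² + RT² - CT²) / (2·RC·RT)
  ∠CRT = 63.43°

Step 9: From WC = 2·√13, WR = 4, CR = 6, by the inverse law of cosines:
  cos(∠CWR) = (WC² + WR² - CR²) / (2·WC·WR)
  ∠CWR = 56.31°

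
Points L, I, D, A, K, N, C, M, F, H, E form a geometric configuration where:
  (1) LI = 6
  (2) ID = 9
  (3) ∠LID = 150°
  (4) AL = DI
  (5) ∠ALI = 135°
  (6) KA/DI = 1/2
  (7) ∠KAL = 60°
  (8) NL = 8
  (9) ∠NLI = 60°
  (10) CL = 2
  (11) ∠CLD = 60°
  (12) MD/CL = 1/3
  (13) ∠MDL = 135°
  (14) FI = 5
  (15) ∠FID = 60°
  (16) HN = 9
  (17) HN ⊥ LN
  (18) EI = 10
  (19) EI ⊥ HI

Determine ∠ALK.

From the given relations: AL = DI = 9; KA = 1/2·DI = 1/2·9 ≈ 4.5.
Step 1: By the law of cosines on triangle LAK: LK² = 9² + 4.5² − 2·9·4.5·cos(60°) = 60.75, so LK = 9/2·√3.
Step 2: By the inverse law of cosines on triangle ALK: cos(∠ALK) = (9² + (9/2·√3)² − 4.5²) / (2·9·9/2·√3) = 121.5/140.3 = 0.866, so ∠ALK = 30°.

Therefore, the measure of angle ∠ALK = 30°.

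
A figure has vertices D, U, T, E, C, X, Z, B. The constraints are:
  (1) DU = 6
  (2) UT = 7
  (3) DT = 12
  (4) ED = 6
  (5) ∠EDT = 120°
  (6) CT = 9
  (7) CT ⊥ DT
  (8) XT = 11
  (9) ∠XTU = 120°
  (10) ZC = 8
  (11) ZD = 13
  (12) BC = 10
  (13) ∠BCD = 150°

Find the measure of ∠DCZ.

Step 1: By the law of cosines on triangle CTD: CD² = 9² + 12² − 2·9·12·cos(90°) = 225, so CD = 15.
Step 2: By the inverse law of cosines on triangle DCZ: cos(∠DCZ) = (15² + 8² − 13²) / (2·15·8) = 120/240 = 0.5, so ∠DCZ = 60°.

Therefore, the measure of angle ∠DCZ = 60°.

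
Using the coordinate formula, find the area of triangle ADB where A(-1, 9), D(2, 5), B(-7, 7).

Shoelace: Area = (1/2)|-1(5-7) + 2(7-9) + -7(9-5)| = (1/2)(30) = 15

15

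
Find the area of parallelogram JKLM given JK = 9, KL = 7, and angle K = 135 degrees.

Area = a * b * sin(theta)
Area = 9 * 7 * sin(135 degrees)
Area = 63 * sqrt(2)/2
Area = 63*sqrt(2)/2

63*sqrt(2)/2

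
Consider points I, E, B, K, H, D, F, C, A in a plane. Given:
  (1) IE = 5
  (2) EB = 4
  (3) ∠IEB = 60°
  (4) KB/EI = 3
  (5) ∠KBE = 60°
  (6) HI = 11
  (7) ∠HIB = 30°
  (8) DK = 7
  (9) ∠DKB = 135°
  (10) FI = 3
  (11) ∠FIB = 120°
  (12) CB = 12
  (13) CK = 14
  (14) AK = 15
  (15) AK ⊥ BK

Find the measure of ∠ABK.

From the given relations: KB = 3·EI = 3·5 = 15.
Step 1: By the law of cosines on triangle BKA: BA² = 15² + 15² − 2·15·15·cos(90°) = 450, so BA = 15·√2.
Step 2: By the inverse law of cosines on triangle ABK: cos(∠ABK) = ((15·√2)² + 15² − 15²) / (2·15·√2·15) = 450/636.4 = 0.7071, so ∠ABK = 45°.

Therefore, the measure of angle ∠ABK = 45°.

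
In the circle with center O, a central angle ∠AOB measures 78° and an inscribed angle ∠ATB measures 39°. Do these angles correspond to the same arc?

By the inscribed angle theorem, if both angles subtend the same arc, the inscribed angle must be half the central angle.
Half of 78° = 39°, which equals the given inscribed angle of 39°.
Therefore, yes, they correspond to the same arc.

Yes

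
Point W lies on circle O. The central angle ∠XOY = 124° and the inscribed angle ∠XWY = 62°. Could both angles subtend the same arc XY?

By the inscribed angle theorem, if both angles subtend the same arc, the inscribed angle must be half the central angle.
Half of 124° = 62°, which equals the given inscribed angle of 62°.
Therefore, yes, they correspond to the same arc.

Yes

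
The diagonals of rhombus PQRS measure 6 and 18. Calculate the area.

The diagonals of a rhombus divide it into four right triangles.
Each triangle has legs 6/ 2 = 3 and 18/2 = 9, so each has area (1/2)*3*9 = 27/2.
Four such triangles give total area = (d1 * d2) / 2 = 54.

54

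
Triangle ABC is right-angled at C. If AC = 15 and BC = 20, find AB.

By the Pythagorean theorem: AB^2 = AC^2 + BC^2
AB^2 = 15^2 + 20^2 = 225 + 400 = 625
AB = sqrt(625) = 25

25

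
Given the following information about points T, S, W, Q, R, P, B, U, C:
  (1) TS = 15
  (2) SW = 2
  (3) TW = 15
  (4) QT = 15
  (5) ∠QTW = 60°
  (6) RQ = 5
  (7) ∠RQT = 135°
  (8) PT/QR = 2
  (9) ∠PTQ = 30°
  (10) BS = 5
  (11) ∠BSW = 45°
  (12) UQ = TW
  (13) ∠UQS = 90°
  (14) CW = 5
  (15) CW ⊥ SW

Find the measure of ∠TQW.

Step 1: By the law of cosines on triangle QTW: QW² = 15² + 15² − 2·15·15·cos(60°) = 225, so QW = 15.
Step 2: By the inverse law of cosines on triangle TQW: cos(∠TQW) = (15² + 15² − 15²) / (2·15·15) = 225/450 = 0.5, so ∠TQW = 60°.

Therefore, the measure of angle ∠TQW = 60°.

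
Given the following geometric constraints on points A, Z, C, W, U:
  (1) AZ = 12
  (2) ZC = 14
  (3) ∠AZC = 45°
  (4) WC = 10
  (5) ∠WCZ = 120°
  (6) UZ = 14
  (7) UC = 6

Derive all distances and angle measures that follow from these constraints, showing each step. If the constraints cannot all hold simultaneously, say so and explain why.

The constraints are consistent.

Step 1: From AZ = 12, ZC = 14, and ∠AZC = 45°, by the law of cosines:
  AC² = AZ² + ZC² - 2·AZ·ZC·cos(45°) = 144 + 196 - 237.6 = 102.4
  AC ≈ 10.12

Step 2: From ZC = 14, CW = 10, and ∠ZCW = 120°, by the law of cosines:
  ZW² = ZC² + CW² - 2·ZC·CW·cos(120°) = 196 + 100 + 140 = 436
  ZW = 2·√109

Step 3: From ZC = 14, ZU = 14, CU = 6, by the inverse law of cosines:
  cos(∠CZU) = (ZC² + ZU² - CU²) / (2·ZC·ZU)
  ∠CZU = 24.75°

Step 4: From CU = 6, CZ = 14, UZ = 14, by the inverse law of cosines:
  cos(∠UCZ) = (CU² + CZ² - UZ²) / (2·CU·CZ)
  ∠UCZ = 77.63°

Step 5: From UC = 6, UZ = 14, CZ = 14, by the inverse law of cosines:
  cos(∠CUZ) = (UC² + UZ² - CZ²) / (2·UC·UZ)
  ∠CUZ = 77.63°

Step 6: From AC = 10.12, AZ = 12, CZ = 14, by the inverse law of cosines:
  cos(∠CAZ) = (AC² + AZ² - CZ²) / (2·AC·AZ)
  ∠CAZ = 78.02°

Step 7: From ZC = 14, ZW = 2·√109, CW = 10, by the inverse law of cosines:
  cos(∠CZW) = (ZC² + ZW² - CW²) / (2·ZC·ZW)
  ∠CZW = 24.5°

Step 8: From CA = 10.12, CZ = 14, AZ = 12, by the inverse law of cosines:
  cos(∠ACZ) = (CA² + CZ² - AZ²) / (2·CA·CZ)
  ∠ACZ = 56.98°

Step 9: From WC = 10, WZ = 2·√109, CZ = 14, by the inverse law of cosines:
  cos(∠CWZ) = (WC² + WZ² - CZ²) / (2·WC·WZ)
  ∠CWZ = 35.5°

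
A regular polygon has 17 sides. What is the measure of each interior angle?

Each interior angle of a regular n-gon is (n - 2) * 180 / n.
For n = 17: (17 - 2) * 180 / 17 = 2700/17 = 2700/17 degrees.

2700/17 degrees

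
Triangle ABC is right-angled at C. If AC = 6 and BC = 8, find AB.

By the Pythagorean theorem: AB^2 = AC^2 + BC^2
AB^2 = 6^2 + 8^2 = 36 + 64 = 100
AB = sqrt(100) = 10

10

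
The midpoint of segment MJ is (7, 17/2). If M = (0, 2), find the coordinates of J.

Using the midpoint formula: M = ((x1 + x2)/2, (y1 + y2)/2)
We know M = (7, 17/2) and M = (0, 2)
For x: 7 = (0 + x2)/2, so x2 = 2*7 - 0 = 14
For y: 17/2 = (2 + y2)/2, so y2 = 2*17/2 - 2 = 15
J = (14, 15)

(14, 15)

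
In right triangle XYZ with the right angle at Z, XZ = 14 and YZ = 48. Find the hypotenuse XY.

In a right triangle, the square of the hypotenuse equals the sum of the squares of the two legs.
The legs are 14 and 48, so the hypotenuse = sqrt(196 + 2304) = sqrt(2500) = 50.

50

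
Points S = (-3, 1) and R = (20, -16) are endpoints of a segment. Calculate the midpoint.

M = ((x₁ + x₂)/2, (y₁ + y₂)/2)
= ((-3 + 20)/2, (1 + -16)/2)
= (17/2, -15/2) = (17/2, -15/2)

(17/2, -15/2)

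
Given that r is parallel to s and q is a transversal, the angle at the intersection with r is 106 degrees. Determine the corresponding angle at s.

Corresponding angles formed by parallel lines and a transversal are equal.
The given angle is 106 degrees.
The corresponding angle = 106 degrees.

106 degrees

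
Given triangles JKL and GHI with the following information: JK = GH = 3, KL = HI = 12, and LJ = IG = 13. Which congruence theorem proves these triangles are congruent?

The given information matches SSS: All three pairs of corresponding sides are equal (Side-Side-Side).

SSS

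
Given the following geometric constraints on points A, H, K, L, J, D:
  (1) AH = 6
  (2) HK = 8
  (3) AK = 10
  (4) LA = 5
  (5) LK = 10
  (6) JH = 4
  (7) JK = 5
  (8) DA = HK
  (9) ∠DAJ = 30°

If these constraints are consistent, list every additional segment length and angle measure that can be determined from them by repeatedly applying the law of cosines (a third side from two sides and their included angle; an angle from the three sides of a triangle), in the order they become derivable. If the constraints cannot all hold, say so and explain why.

The constraints are consistent. Derivable facts, in order:
After 1 step:
- ∠AHK = 90°
- ∠AKH = 36.87°
- ∠AKL = 28.96°
- ∠ALK = 75.52°
- ∠HAK = 53.13°
- ∠HJK = 125.1°
- ∠HKJ = 24.15°
- ∠JHK = 30.75°
- ∠KAL = 75.52°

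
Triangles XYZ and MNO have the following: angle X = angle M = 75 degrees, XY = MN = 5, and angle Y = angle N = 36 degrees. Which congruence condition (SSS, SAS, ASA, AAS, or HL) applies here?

The given information provides:
angle X = angle M = 75 degrees, XY = MN = 5, and angle Y = angle N = 36 degrees
This matches the ASA congruence theorem.
Two pairs of corresponding angles and the included side are equal (Angle-Side-Angle).

ASA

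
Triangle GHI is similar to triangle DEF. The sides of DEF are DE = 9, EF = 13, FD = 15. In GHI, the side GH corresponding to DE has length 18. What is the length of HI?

k = 18/9 = 2. HI = 2 * 13 = 26.

26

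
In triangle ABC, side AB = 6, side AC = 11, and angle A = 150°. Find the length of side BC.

By the law of cosines: BC^2 = AB^2 + AC^2 - 2*AB*AC*cos(A)
BC^2 = 6^2 + 11^2 - 2*6*11*cos(150°)
BC^2 = 36 + 121 - 132*(-sqrt(3)/2)
BC^2 = 66*sqrt(3) + 157
BC = sqrt(66*sqrt(3) + 157)

sqrt(66*sqrt(3) + 157)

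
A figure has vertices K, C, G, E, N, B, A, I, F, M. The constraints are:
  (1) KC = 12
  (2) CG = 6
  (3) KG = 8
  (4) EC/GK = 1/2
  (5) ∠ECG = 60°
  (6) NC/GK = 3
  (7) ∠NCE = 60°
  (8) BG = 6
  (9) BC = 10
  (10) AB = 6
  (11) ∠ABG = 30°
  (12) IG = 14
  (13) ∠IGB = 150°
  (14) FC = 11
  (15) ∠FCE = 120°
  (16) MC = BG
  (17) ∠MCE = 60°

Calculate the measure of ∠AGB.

Step 1: By the law of cosines on triangle GBA: GA² = 6² + 6² − 2·6·6·cos(30°) = 9.65, so GA ≈ 3.11.
Step 2: By the inverse law of cosines on triangle AGB: cos(∠AGB) = (3.11² + 6² − 6²) / (2·3.11·6) = 9.65/37.27 = 0.2588, so ∠AGB = 75°.

Therefore, the measure of angle ∠AGB = 75°.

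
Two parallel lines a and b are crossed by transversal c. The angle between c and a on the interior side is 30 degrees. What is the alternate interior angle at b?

Alternate interior angles are equal: 30 degrees.

30 degrees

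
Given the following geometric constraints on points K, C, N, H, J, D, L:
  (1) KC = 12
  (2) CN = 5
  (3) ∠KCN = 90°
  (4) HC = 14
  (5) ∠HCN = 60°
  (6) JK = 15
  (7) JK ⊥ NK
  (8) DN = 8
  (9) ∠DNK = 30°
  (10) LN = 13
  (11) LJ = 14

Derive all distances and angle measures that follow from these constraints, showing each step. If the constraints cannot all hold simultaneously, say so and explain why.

The constraints are consistent.

Step 1: From KC = 12, CN = 5, and ∠KCN = 90°, by the law of cosines:
  KN² = KC² + CN² - 2·KC·CN·cos(90°) = 144 + 25 - 0 = 169
  KN = 13

Step 2: From NC = 5, CH = 14, and ∠NCH = 60°, by the law of cosines:
  NH² = NC² + CH² - 2·NC·CH·cos(60°) = 25 + 196 - 70 = 151
  NH = √151

Step 3: From KN = 13, ND = 8, and ∠KND = 30°, by the law of cosines:
  KD² = KN² + ND² - 2·KN·ND·cos(30°) = 169 + 64 - 180.1 = 52.87
  KD ≈ 7.27

Step 4: From NK = 13, KJ = 15, and ∠NKJ = 90°, by the law of cosines:
  NJ² = NK² + KJ² - 2·NK·KJ·cos(90°) = 169 + 225 - 0 = 394
  NJ ≈ 19.85

Step 5: From KC = 12, KN = 13, CN = 5, by the inverse law of cosines:
  cos(∠CKN) = (KC² + KN² - CN²) / (2·KC·KN)
  ∠CKN = 22.62°

Step 6: From NC = 5, NH = √151, CH = 14, by the inverse law of cosines:
  cos(∠CNH) = (NC² + NH² - CH²) / (2·NC·NH)
  ∠CNH = 99.37°

Step 7: From NC = 5, NK = 13, CK = 12, by the inverse law of cosines:
  cos(∠CNK) = (NC² + NK² - CK²) / (2·NC·NK)
  ∠CNK = 67.38°

Step 8: From HC = 14, HN = √151, CN = 5, by the inverse law of cosines:
  cos(∠CHN) = (HC² + HN² - CN²) / (2·HC·HN)
  ∠CHN = 20.63°

Step 9: From KD = 7.27, KN = 13, DN = 8, by the inverse law of cosines:
  cos(∠DKN) = (KD² + KN² - DN²) / (2·KD·KN)
  ∠DKN = 33.38°

Step 10: From NJ = 19.85, NK = 13, JK = 15, by the inverse law of cosines:
  cos(∠JNK) = (NJ² + NK² - JK²) / (2·NJ·NK)
  ∠JNK = 49.09°

Step 11: From NJ = 19.85, NL = 13, JL = 14, by the inverse law of cosines:
  cos(∠JNL) = (NJ² + NL² - JL²) / (2·NJ·NL)
  ∠JNL = 44.67°

Step 12: From JK = 15, JN = 19.85, KN = 13, by the inverse law of cosines:
  cos(∠KJN) = (JK² + JN² - KN²) / (2·JK·JN)
  ∠KJN = 40.91°

Step 13: From JL = 14, JN = 19.85, LN = 13, by the inverse law of cosines:
  cos(∠LJN) = (JL² + JN² - LN²) / (2·JL·JN)
  ∠LJN = 40.76°

Step 14: From DK = 7.27, DN = 8, KN = 13, by the inverse law of cosines:
  cos(∠KDN) = (DK² + DN² - KN²) / (2·DK·DN)
  ∠KDN = 116.62°

Step 15: From LJ = 14, LN = 13, JN = 19.85, by the inverse law of cosines:
  cos(∠JLN) = (LJ² + LN² - JN²) / (2·LJ·LN)
  ∠JLN = 94.57°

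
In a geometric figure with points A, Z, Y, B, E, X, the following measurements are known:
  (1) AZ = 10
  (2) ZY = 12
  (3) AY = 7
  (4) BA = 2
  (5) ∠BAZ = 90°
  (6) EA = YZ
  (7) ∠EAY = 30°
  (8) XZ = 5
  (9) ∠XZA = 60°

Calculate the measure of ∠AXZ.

Step 1: By the law of cosines on triangle XZA: XA² = 5² + 10² − 2·5·10·cos(60°) = 75, so XA = 5·√3.
Step 2: By the inverse law of cosines on triangle AXZ: cos(∠AXZ) = ((5·√3)² + 5² − 10²) / (2·5·√3·5) = 0/86.6 = 0, so ∠AXZ = 90°.

Therefore, the measure of angle ∠AXZ = 90°.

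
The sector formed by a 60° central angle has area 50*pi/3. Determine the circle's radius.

The sector covers 60°/360° = 1/6 of the full circle.
Full circle area = 50*pi/3 / 1/6 = 100*pi.
Since full area = πr², we get r² = 100*pi/π = 100, so r = 10.

10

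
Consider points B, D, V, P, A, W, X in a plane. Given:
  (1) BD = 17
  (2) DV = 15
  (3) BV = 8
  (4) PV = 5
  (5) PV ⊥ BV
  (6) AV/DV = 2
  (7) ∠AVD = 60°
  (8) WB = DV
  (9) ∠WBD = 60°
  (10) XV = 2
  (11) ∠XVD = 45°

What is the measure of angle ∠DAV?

From the given relations: AV = 2·DV = 2·15 = 30.
Step 1: By the law of cosines on triangle AVD: AD² = 30² + 15² − 2·30·15·cos(60°) = 675, so AD = 15·√3.
Step 2: By the inverse law of cosines on triangle DAV: cos(∠DAV) = ((15·√3)² + 30² − 15²) / (2·15·√3·30) = 1350/1558.85 = 0.866, so ∠DAV = 30°.

Therefore, the measure of angle ∠DAV = 30°.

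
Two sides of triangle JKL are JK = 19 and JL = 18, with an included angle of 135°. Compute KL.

Law of cosines: KL^2 = 19^2 + 18^2 - 2(19)(18)cos(135°) = 342*sqrt(2) + 685, so KL = sqrt(342*sqrt(2) + 685).

sqrt(342*sqrt(2) + 685)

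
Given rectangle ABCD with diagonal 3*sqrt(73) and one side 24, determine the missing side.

Using the Pythagorean theorem: d^2 = a^2 + b^2
b^2 = d^2 - a^2
b^2 = 657 - 576
b^2 = 81
b = sqrt(81) = 9

9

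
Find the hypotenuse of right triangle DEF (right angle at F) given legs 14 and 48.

By the Pythagorean theorem: DE^2 = DF^2 + EF^2
DE^2 = 14^2 + 48^2 = 196 + 2304 = 2500
DE = sqrt(2500) = 50

50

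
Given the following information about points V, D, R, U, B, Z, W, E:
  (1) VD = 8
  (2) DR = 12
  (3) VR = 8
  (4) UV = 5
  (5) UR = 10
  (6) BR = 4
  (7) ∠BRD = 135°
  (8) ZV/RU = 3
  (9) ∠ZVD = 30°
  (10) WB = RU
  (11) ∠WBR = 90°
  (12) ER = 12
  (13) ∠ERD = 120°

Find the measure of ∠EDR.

Step 1: By the law of cosines on triangle DRE: DE² = 12² + 12² − 2·12·12·cos(120°) = 432, so DE = 12·√3.
Step 2: By the inverse law of cosines on triangle EDR: cos(∠EDR) = ((12·√3)² + 12² − 12²) / (2·12·√3·12) = 432/498.83 = 0.866, so ∠EDR = 30°.

Therefore, the measure of angle ∠EDR = 30°.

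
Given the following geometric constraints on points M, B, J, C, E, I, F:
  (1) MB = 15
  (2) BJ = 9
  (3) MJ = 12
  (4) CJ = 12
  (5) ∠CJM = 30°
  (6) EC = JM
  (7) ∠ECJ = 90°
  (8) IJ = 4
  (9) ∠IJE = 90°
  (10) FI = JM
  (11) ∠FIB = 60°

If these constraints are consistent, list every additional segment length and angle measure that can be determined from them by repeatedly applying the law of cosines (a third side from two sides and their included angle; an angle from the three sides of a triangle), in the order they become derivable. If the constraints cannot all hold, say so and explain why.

The constraints are consistent. Derivable facts, in order:
After 1 step:
- JE = 12·√2
- MC ≈ 6.21
- ∠BJM = 90°
- ∠BMJ = 36.87°
- ∠JBM = 53.13°
After 2 steps:
- EI = 4·√19
- ∠CEJ = 45°
- ∠CJE = 45°
- ∠CMJ = 75°
- ∠JCM = 75°
After 3 steps:
- ∠EIJ = 76.74°
- ∠IEJ = 13.26°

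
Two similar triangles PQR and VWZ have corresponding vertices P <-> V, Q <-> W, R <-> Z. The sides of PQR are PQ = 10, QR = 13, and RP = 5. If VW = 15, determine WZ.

k = 15/10 = 3/2. WZ = 3/2 * 13 = 39/2.

39/2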